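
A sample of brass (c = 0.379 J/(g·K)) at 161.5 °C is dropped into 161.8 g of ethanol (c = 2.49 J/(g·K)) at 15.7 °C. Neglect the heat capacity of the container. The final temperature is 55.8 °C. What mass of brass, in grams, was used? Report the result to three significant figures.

m = 403 g

q_gained = (161.8 × 2.49) × (55.8 − 15.7) = 16160 J
q_lost = m × 0.379 × (161.5 − 55.8) = 40.0603 m
m = 16160 / 40.0603 = 403 g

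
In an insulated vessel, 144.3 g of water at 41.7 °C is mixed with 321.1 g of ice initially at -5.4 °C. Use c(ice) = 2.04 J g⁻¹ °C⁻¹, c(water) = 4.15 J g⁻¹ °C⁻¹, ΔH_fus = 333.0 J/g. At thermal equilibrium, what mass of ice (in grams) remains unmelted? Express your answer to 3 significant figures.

m_ice remaining = 257 g

Heat to warm all ice to 0 °C: 321.1×2.04×5.4 = 3537.2 J
Heat released by water cooling to 0 °C: 144.3×4.15×41.7 = 24972 J
24972 J < 3537.2 + 321.1×333.0 = 110463.5 J, so not all ice melts; final T = 0 °C.
Heat left for melting: 24972 − 3537.2 = 21434.8 J
Mass melted = 21434.8 / 333.0 = 64.37 g
Ice remaining = 321.1 − 64.37 = 256.73 g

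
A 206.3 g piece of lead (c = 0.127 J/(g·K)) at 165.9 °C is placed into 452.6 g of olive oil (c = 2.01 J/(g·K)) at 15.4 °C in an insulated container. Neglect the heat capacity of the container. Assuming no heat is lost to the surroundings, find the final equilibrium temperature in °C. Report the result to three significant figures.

Heat lost by lead = heat gained by olive oil.
(206.3)(0.127)(165.9 − T) = (452.6)(2.01)(T − 15.4)
26.2001 (165.9 − T) = 909.726 (T − 15.4)
4346.6 − 26.2001 T = 909.726 T − 14010
18356.6 = 935.9261 T
T = 19.61 °C

T_f = 19.6 °C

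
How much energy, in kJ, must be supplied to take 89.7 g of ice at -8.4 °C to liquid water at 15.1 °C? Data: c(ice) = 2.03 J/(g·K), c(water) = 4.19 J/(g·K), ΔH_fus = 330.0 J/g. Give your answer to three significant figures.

q = 36.8 kJ

q1 (heat ice -8.4→0.0 °C): 89.7 × 2.03 × 8.4 = 1530 J
q2 (melt at 0 °C): 89.7 × 330.0 = 29601 J
q3 (heat water 0.0→15.1 °C): 89.7 × 4.19 × 15.1 = 5675 J
Total: 1530 + 29601 + 5675 = 36806 J = 36.8 kJ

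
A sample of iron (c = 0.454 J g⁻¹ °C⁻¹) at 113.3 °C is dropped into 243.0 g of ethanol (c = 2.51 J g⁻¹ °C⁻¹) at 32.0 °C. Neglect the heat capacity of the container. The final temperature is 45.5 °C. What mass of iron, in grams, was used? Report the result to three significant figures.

m = 268 g

q_gained = (243.0 × 2.51) × (45.5 − 32.0) = 8234 J
q_lost = m × 0.454 × (113.3 − 45.5) = 30.7812 m
m = 8234 / 30.7812 = 268 g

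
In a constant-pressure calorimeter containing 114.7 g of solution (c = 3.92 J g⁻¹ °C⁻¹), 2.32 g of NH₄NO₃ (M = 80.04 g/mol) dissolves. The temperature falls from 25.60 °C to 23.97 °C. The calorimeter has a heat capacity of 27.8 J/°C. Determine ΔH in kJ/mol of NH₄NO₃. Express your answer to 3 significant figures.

ΔH = 26.8 kJ/mol

|ΔT| = |23.97 − 25.60| = 1.63 °C
|q_surr| = (114.7 × 3.92 + 27.8) × 1.63 = 477.424 × 1.63 = 778.2 J
n(NH₄NO₃) = 2.32 / 80.04 = 0.02899 mol
Temperature fell, so q_rxn = +|q_surr| = 0.7782 kJ
ΔH = q_rxn / n = 26.84 kJ/mol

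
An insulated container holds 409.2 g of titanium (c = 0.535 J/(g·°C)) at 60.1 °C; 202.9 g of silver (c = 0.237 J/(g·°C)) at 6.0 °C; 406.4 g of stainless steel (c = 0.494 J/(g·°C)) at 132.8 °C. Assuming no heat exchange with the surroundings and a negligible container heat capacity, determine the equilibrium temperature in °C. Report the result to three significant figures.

T_f = 85.7 °C

Σ mᵢcᵢ(T − Tᵢ) = 0  ⇒  T = Σ mᵢcᵢTᵢ / Σ mᵢcᵢ
Σ mᵢcᵢ = 409.2×0.535 + 202.9×0.237 + 406.4×0.494 = 467.7709
Σ mᵢcᵢTᵢ = 218.922×60.1 + 48.0873×6.0 + 200.7616×132.8 = 40107
T = 40107 / 467.7709 = 85.74 °C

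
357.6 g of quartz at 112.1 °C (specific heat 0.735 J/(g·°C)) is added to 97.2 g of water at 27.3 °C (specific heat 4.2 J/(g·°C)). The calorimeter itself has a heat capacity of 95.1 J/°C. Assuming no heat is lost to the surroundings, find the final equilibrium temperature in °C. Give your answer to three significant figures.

Heat lost by quartz = heat gained by water + calorimeter.
(357.6)(0.735)(112.1 − T) = [(97.2)(4.2) + 95.1](T − 27.3)
262.836 (112.1 − T) = 503.34 (T − 27.3)
29464 − 262.836 T = 503.34 T − 13741
43205 = 766.176 T
T = 56.39 °C

T_f = 56.4 °C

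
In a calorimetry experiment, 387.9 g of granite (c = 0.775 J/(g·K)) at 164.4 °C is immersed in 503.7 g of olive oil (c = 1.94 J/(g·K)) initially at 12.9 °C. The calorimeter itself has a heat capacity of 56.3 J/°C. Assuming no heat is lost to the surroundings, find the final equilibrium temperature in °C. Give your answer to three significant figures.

T_f = 47.0 °C

Heat lost by granite = heat gained by olive oil + calorimeter.
(387.9)(0.775)(164.4 − T) = [(503.7)(1.94) + 56.3](T − 12.9)
300.6225 (164.4 − T) = 1033.478 (T − 12.9)
49422 − 300.6225 T = 1033.478 T − 13332
62754 = 1334.1005 T
T = 47.04 °C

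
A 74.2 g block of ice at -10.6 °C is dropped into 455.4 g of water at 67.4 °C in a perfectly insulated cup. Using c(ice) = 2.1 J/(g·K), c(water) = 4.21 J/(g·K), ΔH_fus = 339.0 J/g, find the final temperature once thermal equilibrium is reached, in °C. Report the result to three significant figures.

T_f = 45.9 °C

Heat to bring ice to 0 °C and melt it: q₁ = 74.2×2.1×10.6 + 74.2×339.0 = 26805 J
Heat the water can supply cooling to 0 °C: 455.4×4.21×67.4 = 129222 J > q₁, so all ice melts.
Energy balance: 455.4×4.21×(67.4 − T) = 26805 + 74.2×4.21×(T − 0)
1917.234(67.4 − T) = 26805 + 312.382 T
129222 − 26805 = 2229.616 T
T = 102417 / 2229.616 = 45.93 °C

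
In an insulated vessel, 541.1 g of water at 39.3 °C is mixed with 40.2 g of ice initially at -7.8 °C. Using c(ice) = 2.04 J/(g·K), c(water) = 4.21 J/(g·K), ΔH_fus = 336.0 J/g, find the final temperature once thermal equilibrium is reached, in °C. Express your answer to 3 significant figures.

T_f = 30.8 °C

Heat to bring ice to 0 °C and melt it: q₁ = 40.2×2.04×7.8 + 40.2×336.0 = 14147 J
Heat the water can supply cooling to 0 °C: 541.1×4.21×39.3 = 89526.6 J > q₁, so all ice melts.
Energy balance: 541.1×4.21×(39.3 − T) = 14147 + 40.2×4.21×(T − 0)
2278.031(39.3 − T) = 14147 + 169.242 T
89526.6 − 14147 = 2447.273 T
T = 75379.6 / 2447.273 = 30.80 °C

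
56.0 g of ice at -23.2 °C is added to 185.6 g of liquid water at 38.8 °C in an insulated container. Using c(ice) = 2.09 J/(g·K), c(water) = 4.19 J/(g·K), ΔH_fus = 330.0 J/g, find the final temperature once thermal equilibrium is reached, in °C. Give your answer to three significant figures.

Heat to bring ice to 0 °C and melt it: q₁ = 56.0×2.09×23.2 + 56.0×330.0 = 21195 J
Heat the water can supply cooling to 0 °C: 185.6×4.19×38.8 = 30173.4 J > q₁, so all ice melts.
Energy balance: 185.6×4.19×(38.8 − T) = 21195 + 56.0×4.19×(T − 0)
777.664(38.8 − T) = 21195 + 234.64 T
30173.4 − 21195 = 1012.304 T
T = 8978.4 / 1012.304 = 8.869 °C

T_f = 8.87 °C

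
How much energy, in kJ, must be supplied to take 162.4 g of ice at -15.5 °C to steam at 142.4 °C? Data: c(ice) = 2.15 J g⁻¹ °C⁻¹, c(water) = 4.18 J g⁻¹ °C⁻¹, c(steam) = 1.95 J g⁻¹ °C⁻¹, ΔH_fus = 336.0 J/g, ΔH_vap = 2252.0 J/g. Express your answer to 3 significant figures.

q1 (heat ice -15.5→0.0 °C): 162.4 × 2.15 × 15.5 = 5412 J
q2 (melt at 0 °C): 162.4 × 336.0 = 54566 J
q3 (heat water 0.0→100.0 °C): 162.4 × 4.18 × 100.0 = 67883 J
q4 (vaporize at 100 °C): 162.4 × 2252.0 = 365725 J
q5 (heat steam 100.0→142.4 °C): 162.4 × 1.95 × 42.4 = 13427 J
Total: 5412 + 54566 + 67883 + 365725 + 13427 = 507013 J = 507 kJ

q = 507 kJ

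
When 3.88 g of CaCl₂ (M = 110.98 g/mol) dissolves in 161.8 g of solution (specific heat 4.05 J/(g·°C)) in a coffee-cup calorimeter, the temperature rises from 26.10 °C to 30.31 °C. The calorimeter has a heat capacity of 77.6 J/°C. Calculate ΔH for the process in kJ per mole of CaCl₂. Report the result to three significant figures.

ΔH = -88.3 kJ/mol

|ΔT| = |30.31 − 26.10| = 4.21 °C
|q_surr| = (161.8 × 4.05 + 77.6) × 4.21 = 732.89 × 4.21 = 3085.5 J
n(CaCl₂) = 3.88 / 110.98 = 0.034961 mol
Temperature rose, so q_rxn = −|q_surr| = -3.0855 kJ
ΔH = q_rxn / n = -88.26 kJ/mol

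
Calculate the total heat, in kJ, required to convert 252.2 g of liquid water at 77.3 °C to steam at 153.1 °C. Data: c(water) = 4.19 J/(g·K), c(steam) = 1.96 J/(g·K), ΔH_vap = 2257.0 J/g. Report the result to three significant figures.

q = 619 kJ

q1 (heat water 77.3→100.0 °C): 252.2 × 4.19 × 22.7 = 23987 J
q2 (vaporize at 100 °C): 252.2 × 2257.0 = 569215 J
q3 (heat steam 100.0→153.1 °C): 252.2 × 1.96 × 53.1 = 26248 J
Total: 23987 + 569215 + 26248 = 619450 J = 619 kJ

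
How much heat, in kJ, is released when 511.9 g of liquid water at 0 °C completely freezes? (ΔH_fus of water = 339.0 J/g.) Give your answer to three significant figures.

q = m × ΔH_fus = 511.9 × 339.0 = 173500 J = 174 kJ

q = 174 kJ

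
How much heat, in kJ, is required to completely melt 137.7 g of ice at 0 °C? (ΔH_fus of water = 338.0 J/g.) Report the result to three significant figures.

q = m × ΔH_fus = 137.7 × 338.0 = 46540 J = 46.5 kJ

q = 46.5 kJ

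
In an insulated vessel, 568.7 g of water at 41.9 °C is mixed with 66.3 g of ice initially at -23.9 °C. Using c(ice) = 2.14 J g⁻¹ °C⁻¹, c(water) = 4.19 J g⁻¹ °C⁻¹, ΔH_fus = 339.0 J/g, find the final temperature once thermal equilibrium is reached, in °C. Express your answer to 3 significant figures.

Heat to bring ice to 0 °C and melt it: q₁ = 66.3×2.14×23.9 + 66.3×339.0 = 25867 J
Heat the water can supply cooling to 0 °C: 568.7×4.19×41.9 = 99841.5 J > q₁, so all ice melts.
Energy balance: 568.7×4.19×(41.9 − T) = 25867 + 66.3×4.19×(T − 0)
2382.853(41.9 − T) = 25867 + 277.797 T
99841.5 − 25867 = 2660.650 T
T = 73974.5 / 2660.650 = 27.80 °C

T_f = 27.8 °C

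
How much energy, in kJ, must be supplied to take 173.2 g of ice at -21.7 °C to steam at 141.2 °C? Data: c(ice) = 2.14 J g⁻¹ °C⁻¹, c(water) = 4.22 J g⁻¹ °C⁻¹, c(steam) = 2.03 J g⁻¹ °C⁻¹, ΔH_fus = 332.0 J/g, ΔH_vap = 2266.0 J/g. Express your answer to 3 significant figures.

q1 (heat ice -21.7→0.0 °C): 173.2 × 2.14 × 21.7 = 8043 J
q2 (melt at 0 °C): 173.2 × 332.0 = 57502 J
q3 (heat water 0.0→100.0 °C): 173.2 × 4.22 × 100.0 = 73090 J
q4 (vaporize at 100 °C): 173.2 × 2266.0 = 392471 J
q5 (heat steam 100.0→141.2 °C): 173.2 × 2.03 × 41.2 = 14486 J
Total: 8043 + 57502 + 73090 + 392471 + 14486 = 545592 J = 546 kJ

q = 546 kJ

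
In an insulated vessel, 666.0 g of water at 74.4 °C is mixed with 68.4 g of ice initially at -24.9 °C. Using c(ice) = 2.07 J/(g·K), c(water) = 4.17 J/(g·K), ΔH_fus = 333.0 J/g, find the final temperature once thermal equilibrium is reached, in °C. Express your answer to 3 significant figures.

Heat to bring ice to 0 °C and melt it: q₁ = 68.4×2.07×24.9 + 68.4×333.0 = 26303 J
Heat the water can supply cooling to 0 °C: 666.0×4.17×74.4 = 206625 J > q₁, so all ice melts.
Energy balance: 666.0×4.17×(74.4 − T) = 26303 + 68.4×4.17×(T − 0)
2777.22(74.4 − T) = 26303 + 285.228 T
206625 − 26303 = 3062.448 T
T = 180322 / 3062.448 = 58.88 °C

T_f = 58.9 °C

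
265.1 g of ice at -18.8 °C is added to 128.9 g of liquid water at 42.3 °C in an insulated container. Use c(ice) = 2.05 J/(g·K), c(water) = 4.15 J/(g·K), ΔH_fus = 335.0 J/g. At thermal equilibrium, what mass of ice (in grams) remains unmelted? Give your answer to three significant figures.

m_ice remaining = 228 g

Heat to warm all ice to 0 °C: 265.1×2.05×18.8 = 10217 J
Heat released by water cooling to 0 °C: 128.9×4.15×42.3 = 22628 J
22628 J < 10217 + 265.1×335.0 = 99025.5 J, so not all ice melts; final T = 0 °C.
Heat left for melting: 22628 − 10217 = 12411 J
Mass melted = 12411 / 335.0 = 37.05 g
Ice remaining = 265.1 − 37.05 = 228.05 g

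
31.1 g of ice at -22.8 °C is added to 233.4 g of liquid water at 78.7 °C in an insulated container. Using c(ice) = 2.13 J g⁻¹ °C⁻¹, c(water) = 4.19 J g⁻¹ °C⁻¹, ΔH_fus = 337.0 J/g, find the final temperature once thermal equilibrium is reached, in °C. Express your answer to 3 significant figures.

Heat to bring ice to 0 °C and melt it: q₁ = 31.1×2.13×22.8 + 31.1×337.0 = 11991 J
Heat the water can supply cooling to 0 °C: 233.4×4.19×78.7 = 76964.4 J > q₁, so all ice melts.
Energy balance: 233.4×4.19×(78.7 − T) = 11991 + 31.1×4.19×(T − 0)
977.946(78.7 − T) = 11991 + 130.309 T
76964.4 − 11991 = 1108.255 T
T = 64973.4 / 1108.255 = 58.63 °C

T_f = 58.6 °C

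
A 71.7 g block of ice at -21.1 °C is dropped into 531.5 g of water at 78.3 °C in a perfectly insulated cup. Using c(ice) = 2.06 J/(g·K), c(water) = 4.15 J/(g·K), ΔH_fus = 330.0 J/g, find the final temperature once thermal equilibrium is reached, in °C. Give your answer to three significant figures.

T_f = 58.3 °C

Heat to bring ice to 0 °C and melt it: q₁ = 71.7×2.06×21.1 + 71.7×330.0 = 26778 J
Heat the water can supply cooling to 0 °C: 531.5×4.15×78.3 = 172708 J > q₁, so all ice melts.
Energy balance: 531.5×4.15×(78.3 − T) = 26778 + 71.7×4.15×(T − 0)
2205.725(78.3 − T) = 26778 + 297.555 T
172708 − 26778 = 2503.280 T
T = 145930 / 2503.280 = 58.30 °C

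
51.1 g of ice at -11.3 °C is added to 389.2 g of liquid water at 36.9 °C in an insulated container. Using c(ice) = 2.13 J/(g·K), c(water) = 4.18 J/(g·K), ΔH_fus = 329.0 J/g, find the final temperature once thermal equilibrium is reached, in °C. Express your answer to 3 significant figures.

Heat to bring ice to 0 °C and melt it: q₁ = 51.1×2.13×11.3 + 51.1×329.0 = 18042 J
Heat the water can supply cooling to 0 °C: 389.2×4.18×36.9 = 60031.0 J > q₁, so all ice melts.
Energy balance: 389.2×4.18×(36.9 − T) = 18042 + 51.1×4.18×(T − 0)
1626.856(36.9 − T) = 18042 + 213.598 T
60031.0 − 18042 = 1840.454 T
T = 41989.0 / 1840.454 = 22.81 °C

T_f = 22.8 °C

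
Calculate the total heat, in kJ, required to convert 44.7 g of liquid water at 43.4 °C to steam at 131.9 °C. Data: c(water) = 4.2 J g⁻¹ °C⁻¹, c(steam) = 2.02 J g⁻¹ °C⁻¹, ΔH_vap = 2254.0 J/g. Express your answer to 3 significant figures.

q = 114 kJ

q1 (heat water 43.4→100.0 °C): 44.7 × 4.2 × 56.6 = 10626 J
q2 (vaporize at 100 °C): 44.7 × 2254.0 = 100754 J
q3 (heat steam 100.0→131.9 °C): 44.7 × 2.02 × 31.9 = 2880 J
Total: 10626 + 100754 + 2880 = 114260 J = 114 kJ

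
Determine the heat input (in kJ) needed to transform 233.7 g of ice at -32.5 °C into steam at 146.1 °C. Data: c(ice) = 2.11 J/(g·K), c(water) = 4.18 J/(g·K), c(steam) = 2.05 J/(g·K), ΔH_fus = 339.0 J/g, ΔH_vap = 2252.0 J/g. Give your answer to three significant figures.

q1 (heat ice -32.5→0.0 °C): 233.7 × 2.11 × 32.5 = 16026 J
q2 (melt at 0 °C): 233.7 × 339.0 = 79224 J
q3 (heat water 0.0→100.0 °C): 233.7 × 4.18 × 100.0 = 97687 J
q4 (vaporize at 100 °C): 233.7 × 2252.0 = 526292 J
q5 (heat steam 100.0→146.1 °C): 233.7 × 2.05 × 46.1 = 22086 J
Total: 16026 + 79224 + 97687 + 526292 + 22086 = 741315 J = 741 kJ

q = 741 kJ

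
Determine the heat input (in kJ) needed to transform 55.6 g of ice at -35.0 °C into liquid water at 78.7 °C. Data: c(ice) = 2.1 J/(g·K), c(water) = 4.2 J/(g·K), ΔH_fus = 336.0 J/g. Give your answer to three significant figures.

q = 41.1 kJ

q1 (heat ice -35.0→0.0 °C): 55.6 × 2.1 × 35.0 = 4087 J
q2 (melt at 0 °C): 55.6 × 336.0 = 18682 J
q3 (heat water 0.0→78.7 °C): 55.6 × 4.2 × 78.7 = 18378 J
Total: 4087 + 18682 + 18378 = 41147 J = 41.1 kJ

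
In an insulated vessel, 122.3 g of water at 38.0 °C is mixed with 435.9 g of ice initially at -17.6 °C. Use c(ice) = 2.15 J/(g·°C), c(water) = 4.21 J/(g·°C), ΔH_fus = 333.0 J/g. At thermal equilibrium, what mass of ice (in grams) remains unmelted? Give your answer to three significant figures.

m_ice remaining = 427 g

Heat to warm all ice to 0 °C: 435.9×2.15×17.6 = 16494 J
Heat released by water cooling to 0 °C: 122.3×4.21×38.0 = 19566 J
19566 J < 16494 + 435.9×333.0 = 161648.7 J, so not all ice melts; final T = 0 °C.
Heat left for melting: 19566 − 16494 = 3072 J
Mass melted = 3072 / 333.0 = 9.225 g
Ice remaining = 435.9 − 9.225 = 426.675 g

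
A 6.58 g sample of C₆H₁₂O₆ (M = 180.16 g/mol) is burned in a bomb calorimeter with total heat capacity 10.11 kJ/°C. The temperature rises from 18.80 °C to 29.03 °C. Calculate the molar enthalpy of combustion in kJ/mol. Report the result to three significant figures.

ΔT = 29.03 − 18.80 = 10.23 °C
q_cal = C_cal × ΔT = 10.11 × 10.23 = 103.4253 kJ
n = 6.58 / 180.16 = 0.03652 mol
q_rxn = −q_cal = -103.4253 kJ
ΔH = -103.4253 / 0.03652 = -2832 kJ/mol

ΔH = -2830 kJ/mol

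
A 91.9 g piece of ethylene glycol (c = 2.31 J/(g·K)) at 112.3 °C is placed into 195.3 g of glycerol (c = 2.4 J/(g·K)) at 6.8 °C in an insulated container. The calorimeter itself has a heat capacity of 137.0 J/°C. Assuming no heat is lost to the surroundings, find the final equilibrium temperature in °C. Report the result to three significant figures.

T_f = 34.2 °C

Heat lost by ethylene glycol = heat gained by glycerol + calorimeter.
(91.9)(2.31)(112.3 − T) = [(195.3)(2.4) + 137.0](T − 6.8)
212.289 (112.3 − T) = 605.72 (T − 6.8)
23840 − 212.289 T = 605.72 T − 4118.9
27958.9 = 818.009 T
T = 34.18 °C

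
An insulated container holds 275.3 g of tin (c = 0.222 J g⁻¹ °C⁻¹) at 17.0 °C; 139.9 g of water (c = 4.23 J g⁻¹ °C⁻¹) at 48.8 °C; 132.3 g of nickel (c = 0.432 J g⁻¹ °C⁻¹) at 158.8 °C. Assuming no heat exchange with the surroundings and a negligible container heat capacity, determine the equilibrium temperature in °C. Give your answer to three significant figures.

Σ mᵢcᵢ(T − Tᵢ) = 0  ⇒  T = Σ mᵢcᵢTᵢ / Σ mᵢcᵢ
Σ mᵢcᵢ = 275.3×0.222 + 139.9×4.23 + 132.3×0.432 = 710.0472
Σ mᵢcᵢTᵢ = 61.1166×17.0 + 591.777×48.8 + 57.1536×158.8 = 38994
T = 38994 / 710.0472 = 54.92 °C

T_f = 54.9 °C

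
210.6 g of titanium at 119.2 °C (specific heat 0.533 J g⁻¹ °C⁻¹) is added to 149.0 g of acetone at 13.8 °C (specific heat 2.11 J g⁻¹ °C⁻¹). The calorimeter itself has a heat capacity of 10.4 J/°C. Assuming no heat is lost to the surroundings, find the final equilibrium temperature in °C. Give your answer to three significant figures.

T_f = 40.9 °C

Heat lost by titanium = heat gained by acetone + calorimeter.
(210.6)(0.533)(119.2 − T) = [(149.0)(2.11) + 10.4](T − 13.8)
112.2498 (119.2 − T) = 324.79 (T − 13.8)
13380 − 112.2498 T = 324.79 T − 4482.1
17862.1 = 437.0398 T
T = 40.87 °C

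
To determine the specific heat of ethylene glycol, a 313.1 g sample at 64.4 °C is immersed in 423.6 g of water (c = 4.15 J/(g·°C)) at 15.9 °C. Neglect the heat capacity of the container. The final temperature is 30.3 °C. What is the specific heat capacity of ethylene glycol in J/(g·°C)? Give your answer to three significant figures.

q_gained = (423.6 × 4.15) × (30.3 − 15.9) = 25310 J
q_lost = 313.1 × c × (64.4 − 30.3) = 10676.71 c
Set equal: c = 25310 / 10676.71 = 2.37 J/(g·°C)

c = 2.37 J/(g·°C)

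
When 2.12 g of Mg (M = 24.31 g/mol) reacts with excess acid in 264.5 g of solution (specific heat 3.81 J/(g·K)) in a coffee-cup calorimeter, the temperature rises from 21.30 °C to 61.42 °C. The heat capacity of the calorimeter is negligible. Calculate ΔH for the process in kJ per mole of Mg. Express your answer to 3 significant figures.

|ΔT| = |61.42 − 21.30| = 40.12 °C
|q_surr| = (264.5 × 3.81) × 40.12 = 1007.745 × 40.12 = 40430 J
n(Mg) = 2.12 / 24.31 = 0.08721 mol
Temperature rose, so q_rxn = −|q_surr| = -40.43 kJ
ΔH = q_rxn / n = -463.6 kJ/mol

ΔH = -464 kJ/mol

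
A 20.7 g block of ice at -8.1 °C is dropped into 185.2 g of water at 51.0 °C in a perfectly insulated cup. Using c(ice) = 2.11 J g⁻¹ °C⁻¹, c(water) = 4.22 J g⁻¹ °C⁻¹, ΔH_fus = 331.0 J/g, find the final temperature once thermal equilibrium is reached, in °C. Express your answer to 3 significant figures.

T_f = 37.6 °C

Heat to bring ice to 0 °C and melt it: q₁ = 20.7×2.11×8.1 + 20.7×331.0 = 7205.5 J
Heat the water can supply cooling to 0 °C: 185.2×4.22×51.0 = 39858.7 J > q₁, so all ice melts.
Energy balance: 185.2×4.22×(51.0 − T) = 7205.5 + 20.7×4.22×(T − 0)
781.544(51.0 − T) = 7205.5 + 87.354 T
39858.7 − 7205.5 = 868.898 T
T = 32653.2 / 868.898 = 37.58 °C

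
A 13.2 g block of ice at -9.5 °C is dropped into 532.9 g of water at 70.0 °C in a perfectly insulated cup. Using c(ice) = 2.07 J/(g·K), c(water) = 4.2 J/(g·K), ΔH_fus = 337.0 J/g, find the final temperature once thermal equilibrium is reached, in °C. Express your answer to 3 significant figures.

T_f = 66.3 °C

Heat to bring ice to 0 °C and melt it: q₁ = 13.2×2.07×9.5 + 13.2×337.0 = 4708.0 J
Heat the water can supply cooling to 0 °C: 532.9×4.2×70.0 = 156673 J > q₁, so all ice melts.
Energy balance: 532.9×4.2×(70.0 − T) = 4708.0 + 13.2×4.2×(T − 0)
2238.18(70.0 − T) = 4708.0 + 55.44 T
156673 − 4708.0 = 2293.62 T
T = 151965.0 / 2293.62 = 66.26 °C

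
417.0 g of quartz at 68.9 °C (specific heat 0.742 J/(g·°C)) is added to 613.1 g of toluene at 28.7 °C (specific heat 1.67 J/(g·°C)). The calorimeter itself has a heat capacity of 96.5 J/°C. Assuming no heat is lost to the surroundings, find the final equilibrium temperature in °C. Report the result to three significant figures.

T_f = 37.4 °C

Heat lost by quartz = heat gained by toluene + calorimeter.
(417.0)(0.742)(68.9 − T) = [(613.1)(1.67) + 96.5](T − 28.7)
309.414 (68.9 − T) = 1120.377 (T − 28.7)
21319 − 309.414 T = 1120.377 T − 32155
53474 = 1429.791 T
T = 37.40 °C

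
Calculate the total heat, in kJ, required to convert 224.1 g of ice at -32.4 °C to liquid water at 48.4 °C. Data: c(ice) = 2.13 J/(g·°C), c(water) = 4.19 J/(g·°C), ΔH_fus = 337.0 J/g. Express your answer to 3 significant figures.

q1 (heat ice -32.4→0.0 °C): 224.1 × 2.13 × 32.4 = 15466 J
q2 (melt at 0 °C): 224.1 × 337.0 = 75522 J
q3 (heat water 0.0→48.4 °C): 224.1 × 4.19 × 48.4 = 45447 J
Total: 15466 + 75522 + 45447 = 136435 J = 136 kJ

q = 136 kJ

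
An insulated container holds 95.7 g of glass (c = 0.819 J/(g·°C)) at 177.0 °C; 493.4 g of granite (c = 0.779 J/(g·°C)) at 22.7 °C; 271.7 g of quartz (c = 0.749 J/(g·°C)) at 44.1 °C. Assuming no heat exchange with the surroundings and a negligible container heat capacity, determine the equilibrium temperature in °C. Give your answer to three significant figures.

T_f = 47.4 °C

Σ mᵢcᵢ(T − Tᵢ) = 0  ⇒  T = Σ mᵢcᵢTᵢ / Σ mᵢcᵢ
Σ mᵢcᵢ = 95.7×0.819 + 493.4×0.779 + 271.7×0.749 = 666.2402
Σ mᵢcᵢTᵢ = 78.3783×177.0 + 384.3586×22.7 + 203.5033×44.1 = 31572
T = 31572 / 666.2402 = 47.39 °C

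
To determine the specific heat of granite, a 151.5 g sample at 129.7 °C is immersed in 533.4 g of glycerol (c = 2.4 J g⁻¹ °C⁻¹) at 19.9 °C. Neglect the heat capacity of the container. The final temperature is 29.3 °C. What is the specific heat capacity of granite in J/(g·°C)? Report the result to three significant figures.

c = 0.791 J/(g·°C)

q_gained = (533.4 × 2.4) × (29.3 − 19.9) = 12030 J
q_lost = 151.5 × c × (129.7 − 29.3) = 15210.6 c
Set equal: c = 12030 / 15210.6 = 0.791 J/(g·°C)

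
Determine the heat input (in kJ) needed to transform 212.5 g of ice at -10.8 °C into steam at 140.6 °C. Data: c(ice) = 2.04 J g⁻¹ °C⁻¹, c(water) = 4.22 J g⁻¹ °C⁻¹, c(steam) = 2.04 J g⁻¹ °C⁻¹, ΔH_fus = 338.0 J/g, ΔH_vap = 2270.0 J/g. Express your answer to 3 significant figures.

q1 (heat ice -10.8→0.0 °C): 212.5 × 2.04 × 10.8 = 4682 J
q2 (melt at 0 °C): 212.5 × 338.0 = 71825 J
q3 (heat water 0.0→100.0 °C): 212.5 × 4.22 × 100.0 = 89675 J
q4 (vaporize at 100 °C): 212.5 × 2270.0 = 482375 J
q5 (heat steam 100.0→140.6 °C): 212.5 × 2.04 × 40.6 = 17600 J
Total: 4682 + 71825 + 89675 + 482375 + 17600 = 666157 J = 666 kJ

q = 666 kJ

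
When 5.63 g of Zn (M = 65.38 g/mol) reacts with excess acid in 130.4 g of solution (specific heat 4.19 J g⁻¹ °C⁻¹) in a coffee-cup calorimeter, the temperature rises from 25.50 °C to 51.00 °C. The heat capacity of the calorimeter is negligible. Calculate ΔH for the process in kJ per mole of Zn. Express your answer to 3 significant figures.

ΔH = -162 kJ/mol

|ΔT| = |51.00 − 25.50| = 25.50 °C
|q_surr| = (130.4 × 4.19) × 25.50 = 546.376 × 25.50 = 13930 J
n(Zn) = 5.63 / 65.38 = 0.08611 mol
Temperature rose, so q_rxn = −|q_surr| = -13.93 kJ
ΔH = q_rxn / n = -161.8 kJ/mol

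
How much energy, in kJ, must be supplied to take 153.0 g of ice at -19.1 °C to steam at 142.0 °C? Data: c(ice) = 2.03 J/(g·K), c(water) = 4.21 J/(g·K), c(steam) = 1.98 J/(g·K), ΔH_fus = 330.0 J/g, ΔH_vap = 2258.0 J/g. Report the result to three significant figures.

q1 (heat ice -19.1→0.0 °C): 153.0 × 2.03 × 19.1 = 5932 J
q2 (melt at 0 °C): 153.0 × 330.0 = 50490 J
q3 (heat water 0.0→100.0 °C): 153.0 × 4.21 × 100.0 = 64413 J
q4 (vaporize at 100 °C): 153.0 × 2258.0 = 345474 J
q5 (heat steam 100.0→142.0 °C): 153.0 × 1.98 × 42.0 = 12723 J
Total: 5932 + 50490 + 64413 + 345474 + 12723 = 479032 J = 479 kJ

q = 479 kJ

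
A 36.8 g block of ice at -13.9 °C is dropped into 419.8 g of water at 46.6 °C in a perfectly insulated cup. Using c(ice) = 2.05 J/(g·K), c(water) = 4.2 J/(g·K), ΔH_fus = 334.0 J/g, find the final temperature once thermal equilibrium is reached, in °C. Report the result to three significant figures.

Heat to bring ice to 0 °C and melt it: q₁ = 36.8×2.05×13.9 + 36.8×334.0 = 13340 J
Heat the water can supply cooling to 0 °C: 419.8×4.2×46.6 = 82163.3 J > q₁, so all ice melts.
Energy balance: 419.8×4.2×(46.6 − T) = 13340 + 36.8×4.2×(T − 0)
1763.16(46.6 − T) = 13340 + 154.56 T
82163.3 − 13340 = 1917.72 T
T = 68823.3 / 1917.72 = 35.89 °C

T_f = 35.9 °C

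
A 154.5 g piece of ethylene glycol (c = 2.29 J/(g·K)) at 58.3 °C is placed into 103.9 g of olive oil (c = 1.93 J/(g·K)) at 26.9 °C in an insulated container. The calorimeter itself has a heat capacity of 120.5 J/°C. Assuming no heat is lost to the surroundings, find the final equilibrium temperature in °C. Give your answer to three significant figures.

Heat lost by ethylene glycol = heat gained by olive oil + calorimeter.
(154.5)(2.29)(58.3 − T) = [(103.9)(1.93) + 120.5](T − 26.9)
353.805 (58.3 − T) = 321.027 (T − 26.9)
20627 − 353.805 T = 321.027 T − 8635.6
29262.6 = 674.832 T
T = 43.36 °C

T_f = 43.4 °C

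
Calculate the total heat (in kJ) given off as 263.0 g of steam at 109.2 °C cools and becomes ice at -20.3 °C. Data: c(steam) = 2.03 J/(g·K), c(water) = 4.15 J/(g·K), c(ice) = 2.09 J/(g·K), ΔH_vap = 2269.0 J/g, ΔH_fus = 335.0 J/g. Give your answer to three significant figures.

q = 810 kJ

q1 (cool steam 109.2→100 °C): 263.0 × 2.03 × 9.2 = 4912 J
q2 (condense at 100 °C): 263.0 × 2269.0 = 596747 J
q3 (cool water 100→0 °C): 263.0 × 4.15 × 100.0 = 109145 J
q4 (freeze at 0 °C): 263.0 × 335.0 = 88105 J
q5 (cool ice 0→-20.3 °C): 263.0 × 2.09 × 20.3 = 11158 J
Total: 4912 + 596747 + 109145 + 88105 + 11158 = 810067 J = 810 kJ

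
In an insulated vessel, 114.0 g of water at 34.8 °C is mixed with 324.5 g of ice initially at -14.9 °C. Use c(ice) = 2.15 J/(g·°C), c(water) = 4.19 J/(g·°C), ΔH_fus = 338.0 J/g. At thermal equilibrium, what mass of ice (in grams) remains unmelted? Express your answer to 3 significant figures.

Heat to warm all ice to 0 °C: 324.5×2.15×14.9 = 10395 J
Heat released by water cooling to 0 °C: 114.0×4.19×34.8 = 16623 J
16623 J < 10395 + 324.5×338.0 = 120076 J, so not all ice melts; final T = 0 °C.
Heat left for melting: 16623 − 10395 = 6228 J
Mass melted = 6228 / 338.0 = 18.43 g
Ice remaining = 324.5 − 18.43 = 306.07 g

m_ice remaining = 306 g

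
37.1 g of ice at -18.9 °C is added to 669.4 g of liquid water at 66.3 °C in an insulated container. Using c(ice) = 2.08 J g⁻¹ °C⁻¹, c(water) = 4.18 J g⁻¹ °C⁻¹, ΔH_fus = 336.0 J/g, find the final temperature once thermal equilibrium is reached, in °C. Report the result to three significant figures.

T_f = 58.1 °C

Heat to bring ice to 0 °C and melt it: q₁ = 37.1×2.08×18.9 + 37.1×336.0 = 13924 J
Heat the water can supply cooling to 0 °C: 669.4×4.18×66.3 = 185513 J > q₁, so all ice melts.
Energy balance: 669.4×4.18×(66.3 − T) = 13924 + 37.1×4.18×(T − 0)
2798.092(66.3 − T) = 13924 + 155.078 T
185513 − 13924 = 2953.170 T
T = 171589 / 2953.170 = 58.10 °C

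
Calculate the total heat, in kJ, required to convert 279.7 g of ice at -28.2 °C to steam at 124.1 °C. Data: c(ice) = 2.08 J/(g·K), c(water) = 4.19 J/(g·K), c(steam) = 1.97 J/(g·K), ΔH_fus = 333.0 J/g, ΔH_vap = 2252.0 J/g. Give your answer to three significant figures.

q1 (heat ice -28.2→0.0 °C): 279.7 × 2.08 × 28.2 = 16406 J
q2 (melt at 0 °C): 279.7 × 333.0 = 93140 J
q3 (heat water 0.0→100.0 °C): 279.7 × 4.19 × 100.0 = 117194 J
q4 (vaporize at 100 °C): 279.7 × 2252.0 = 629884 J
q5 (heat steam 100.0→124.1 °C): 279.7 × 1.97 × 24.1 = 13279 J
Total: 16406 + 93140 + 117194 + 629884 + 13279 = 869903 J = 870 kJ

q = 870 kJ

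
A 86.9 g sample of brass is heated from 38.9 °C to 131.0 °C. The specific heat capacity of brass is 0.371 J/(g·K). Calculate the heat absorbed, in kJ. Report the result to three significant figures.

q = m c ΔT = 86.9 × 0.371 × (131.0 − 38.9)
q = 86.9 × 0.371 × 92.1 = 2969 J = 2.97 kJ

q = 2.97 kJ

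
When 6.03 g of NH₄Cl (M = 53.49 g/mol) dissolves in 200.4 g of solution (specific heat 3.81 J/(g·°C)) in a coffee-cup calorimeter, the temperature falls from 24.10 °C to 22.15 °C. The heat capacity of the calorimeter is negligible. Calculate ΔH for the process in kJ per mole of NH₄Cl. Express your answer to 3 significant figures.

ΔH = 13.2 kJ/mol

|ΔT| = |22.15 − 24.10| = 1.95 °C
|q_surr| = (200.4 × 3.81) × 1.95 = 763.524 × 1.95 = 1489 J
n(NH₄Cl) = 6.03 / 53.49 = 0.1127 mol
Temperature fell, so q_rxn = +|q_surr| = 1.489 kJ
ΔH = q_rxn / n = 13.21 kJ/mol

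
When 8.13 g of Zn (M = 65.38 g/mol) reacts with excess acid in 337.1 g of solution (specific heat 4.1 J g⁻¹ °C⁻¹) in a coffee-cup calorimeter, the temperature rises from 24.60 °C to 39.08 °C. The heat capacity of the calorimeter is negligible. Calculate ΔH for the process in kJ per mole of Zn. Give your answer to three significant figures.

|ΔT| = |39.08 − 24.60| = 14.48 °C
|q_surr| = (337.1 × 4.1) × 14.48 = 1382.11 × 14.48 = 20010 J
n(Zn) = 8.13 / 65.38 = 0.1243 mol
Temperature rose, so q_rxn = −|q_surr| = -20.01 kJ
ΔH = q_rxn / n = -161.0 kJ/mol

ΔH = -161 kJ/mol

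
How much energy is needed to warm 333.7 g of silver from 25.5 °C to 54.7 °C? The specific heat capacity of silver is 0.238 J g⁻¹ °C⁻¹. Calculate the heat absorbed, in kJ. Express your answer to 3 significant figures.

q = 2.32 kJ

q = m c ΔT = 333.7 × 0.238 × (54.7 − 25.5)
q = 333.7 × 0.238 × 29.2 = 2319 J = 2.32 kJ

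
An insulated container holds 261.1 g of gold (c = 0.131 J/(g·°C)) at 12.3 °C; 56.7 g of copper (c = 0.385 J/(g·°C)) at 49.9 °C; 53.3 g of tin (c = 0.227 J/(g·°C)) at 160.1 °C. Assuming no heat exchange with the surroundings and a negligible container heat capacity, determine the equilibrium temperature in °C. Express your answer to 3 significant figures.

T_f = 50.6 °C

Σ mᵢcᵢ(T − Tᵢ) = 0  ⇒  T = Σ mᵢcᵢTᵢ / Σ mᵢcᵢ
Σ mᵢcᵢ = 261.1×0.131 + 56.7×0.385 + 53.3×0.227 = 68.1327
Σ mᵢcᵢTᵢ = 34.2041×12.3 + 21.8295×49.9 + 12.0991×160.1 = 3447.1
T = 3447.1 / 68.1327 = 50.59 °C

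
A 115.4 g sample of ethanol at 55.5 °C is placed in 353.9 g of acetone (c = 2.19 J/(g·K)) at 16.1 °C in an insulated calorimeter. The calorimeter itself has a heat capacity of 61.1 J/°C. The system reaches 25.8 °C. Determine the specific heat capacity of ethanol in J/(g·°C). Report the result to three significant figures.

q_gained = (353.9 × 2.19 + 61.1) × (25.8 − 16.1) = 8111 J
q_lost = 115.4 × c × (55.5 − 25.8) = 3427.38 c
Set equal: c = 8111 / 3427.38 = 2.37 J/(g·°C)

c = 2.37 J/(g·°C)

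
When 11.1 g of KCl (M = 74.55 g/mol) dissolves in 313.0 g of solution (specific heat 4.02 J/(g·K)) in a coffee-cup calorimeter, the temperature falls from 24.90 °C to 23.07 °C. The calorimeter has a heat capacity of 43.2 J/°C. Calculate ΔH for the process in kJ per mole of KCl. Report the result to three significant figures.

ΔH = 16.0 kJ/mol

|ΔT| = |23.07 − 24.90| = 1.83 °C
|q_surr| = (313.0 × 4.02 + 43.2) × 1.83 = 1301.46 × 1.83 = 2382 J
n(KCl) = 11.1 / 74.55 = 0.1489 mol
Temperature fell, so q_rxn = +|q_surr| = 2.382 kJ
ΔH = q_rxn / n = 16.00 kJ/mol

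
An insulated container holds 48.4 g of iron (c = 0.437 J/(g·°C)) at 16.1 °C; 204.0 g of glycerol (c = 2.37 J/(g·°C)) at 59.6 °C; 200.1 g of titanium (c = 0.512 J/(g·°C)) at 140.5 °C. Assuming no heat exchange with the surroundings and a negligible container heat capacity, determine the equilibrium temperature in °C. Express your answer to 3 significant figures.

Σ mᵢcᵢ(T − Tᵢ) = 0  ⇒  T = Σ mᵢcᵢTᵢ / Σ mᵢcᵢ
Σ mᵢcᵢ = 48.4×0.437 + 204.0×2.37 + 200.1×0.512 = 607.0820
Σ mᵢcᵢTᵢ = 21.1508×16.1 + 483.48×59.6 + 102.4512×140.5 = 43550
T = 43550 / 607.0820 = 71.74 °C

T_f = 71.7 °C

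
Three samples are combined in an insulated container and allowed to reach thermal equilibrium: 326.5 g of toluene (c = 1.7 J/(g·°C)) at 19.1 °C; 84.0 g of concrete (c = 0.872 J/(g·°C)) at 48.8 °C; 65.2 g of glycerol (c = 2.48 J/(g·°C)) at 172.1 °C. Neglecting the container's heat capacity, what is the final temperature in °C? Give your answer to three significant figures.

T_f = 53.2 °C

Σ mᵢcᵢ(T − Tᵢ) = 0  ⇒  T = Σ mᵢcᵢTᵢ / Σ mᵢcᵢ
Σ mᵢcᵢ = 326.5×1.7 + 84.0×0.872 + 65.2×2.48 = 789.994
Σ mᵢcᵢTᵢ = 555.05×19.1 + 73.248×48.8 + 161.696×172.1 = 42004
T = 42004 / 789.994 = 53.17 °C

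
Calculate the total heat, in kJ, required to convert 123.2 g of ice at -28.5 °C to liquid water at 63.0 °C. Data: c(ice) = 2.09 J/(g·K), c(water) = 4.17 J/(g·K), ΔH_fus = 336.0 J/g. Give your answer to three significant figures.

q1 (heat ice -28.5→0.0 °C): 123.2 × 2.09 × 28.5 = 7338 J
q2 (melt at 0 °C): 123.2 × 336.0 = 41395 J
q3 (heat water 0.0→63.0 °C): 123.2 × 4.17 × 63.0 = 32366 J
Total: 7338 + 41395 + 32366 = 81099 J = 81.1 kJ

q = 81.1 kJ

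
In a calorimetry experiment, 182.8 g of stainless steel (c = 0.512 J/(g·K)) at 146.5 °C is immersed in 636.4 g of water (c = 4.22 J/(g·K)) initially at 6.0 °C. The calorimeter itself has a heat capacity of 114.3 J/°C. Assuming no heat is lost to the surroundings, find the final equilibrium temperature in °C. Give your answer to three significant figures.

Heat lost by stainless steel = heat gained by water + calorimeter.
(182.8)(0.512)(146.5 − T) = [(636.4)(4.22) + 114.3](T − 6.0)
93.5936 (146.5 − T) = 2799.908 (T − 6.0)
13711 − 93.5936 T = 2799.908 T − 16799
30510 = 2893.5016 T
T = 10.54 °C

T_f = 10.5 °C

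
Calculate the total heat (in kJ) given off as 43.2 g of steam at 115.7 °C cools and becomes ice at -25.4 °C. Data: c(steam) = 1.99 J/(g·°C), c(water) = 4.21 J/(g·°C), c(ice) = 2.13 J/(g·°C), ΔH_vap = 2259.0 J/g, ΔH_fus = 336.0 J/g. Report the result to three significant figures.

q1 (cool steam 115.7→100 °C): 43.2 × 1.99 × 15.7 = 1350 J
q2 (condense at 100 °C): 43.2 × 2259.0 = 97589 J
q3 (cool water 100→0 °C): 43.2 × 4.21 × 100.0 = 18187 J
q4 (freeze at 0 °C): 43.2 × 336.0 = 14515 J
q5 (cool ice 0→-25.4 °C): 43.2 × 2.13 × 25.4 = 2337 J
Total: 1350 + 97589 + 18187 + 14515 + 2337 = 133978 J = 134 kJ

q = 134 kJ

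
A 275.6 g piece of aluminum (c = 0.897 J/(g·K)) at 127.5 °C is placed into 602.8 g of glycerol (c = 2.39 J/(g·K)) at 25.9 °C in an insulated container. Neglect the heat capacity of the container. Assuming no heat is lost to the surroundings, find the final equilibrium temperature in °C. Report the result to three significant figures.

T_f = 40.8 °C

Heat lost by aluminum = heat gained by glycerol.
(275.6)(0.897)(127.5 − T) = (602.8)(2.39)(T − 25.9)
247.2132 (127.5 − T) = 1440.692 (T − 25.9)
31520 − 247.2132 T = 1440.692 T − 37314
68834 = 1687.9052 T
T = 40.78 °C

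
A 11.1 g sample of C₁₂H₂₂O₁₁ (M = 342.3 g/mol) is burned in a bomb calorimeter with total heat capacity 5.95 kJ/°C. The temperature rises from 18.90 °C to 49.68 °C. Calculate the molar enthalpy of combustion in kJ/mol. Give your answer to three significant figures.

ΔH = -5650 kJ/mol

ΔT = 49.68 − 18.90 = 30.78 °C
q_cal = C_cal × ΔT = 5.95 × 30.78 = 183.141 kJ
n = 11.1 / 342.3 = 0.03243 mol
q_rxn = −q_cal = -183.141 kJ
ΔH = -183.141 / 0.03243 = -5647 kJ/mol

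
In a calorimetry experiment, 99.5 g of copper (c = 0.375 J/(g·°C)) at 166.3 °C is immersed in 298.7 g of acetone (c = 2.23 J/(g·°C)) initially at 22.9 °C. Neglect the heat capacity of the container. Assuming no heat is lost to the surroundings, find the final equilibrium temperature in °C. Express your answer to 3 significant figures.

T_f = 30.5 °C

Heat lost by copper = heat gained by acetone.
(99.5)(0.375)(166.3 − T) = (298.7)(2.23)(T − 22.9)
37.3125 (166.3 − T) = 666.101 (T − 22.9)
6205.1 − 37.3125 T = 666.101 T − 15254
21459.1 = 703.4135 T
T = 30.51 °C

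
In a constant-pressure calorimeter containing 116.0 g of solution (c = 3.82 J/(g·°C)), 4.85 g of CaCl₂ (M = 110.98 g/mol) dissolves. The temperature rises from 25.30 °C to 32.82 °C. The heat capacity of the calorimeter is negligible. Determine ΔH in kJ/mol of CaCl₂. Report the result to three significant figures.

ΔH = -76.3 kJ/mol

|ΔT| = |32.82 − 25.30| = 7.52 °C
|q_surr| = (116.0 × 3.82) × 7.52 = 443.12 × 7.52 = 3332.3 J
n(CaCl₂) = 4.85 / 110.98 = 0.043702 mol
Temperature rose, so q_rxn = −|q_surr| = -3.3323 kJ
ΔH = q_rxn / n = -76.25 kJ/mol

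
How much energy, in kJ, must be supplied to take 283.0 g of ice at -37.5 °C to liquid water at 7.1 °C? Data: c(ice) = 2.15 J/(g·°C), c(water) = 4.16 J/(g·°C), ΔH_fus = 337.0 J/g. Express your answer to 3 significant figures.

q1 (heat ice -37.5→0.0 °C): 283.0 × 2.15 × 37.5 = 22817 J
q2 (melt at 0 °C): 283.0 × 337.0 = 95371 J
q3 (heat water 0.0→7.1 °C): 283.0 × 4.16 × 7.1 = 8359 J
Total: 22817 + 95371 + 8359 = 126547 J = 127 kJ

q = 127 kJ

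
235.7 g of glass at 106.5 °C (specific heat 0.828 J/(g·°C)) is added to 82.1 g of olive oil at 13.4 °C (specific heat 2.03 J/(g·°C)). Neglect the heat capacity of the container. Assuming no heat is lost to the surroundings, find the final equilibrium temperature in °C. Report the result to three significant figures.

Heat lost by glass = heat gained by olive oil.
(235.7)(0.828)(106.5 − T) = (82.1)(2.03)(T − 13.4)
195.1596 (106.5 − T) = 166.663 (T − 13.4)
20784 − 195.1596 T = 166.663 T − 2233.3
23017.3 = 361.8226 T
T = 63.61 °C

T_f = 63.6 °C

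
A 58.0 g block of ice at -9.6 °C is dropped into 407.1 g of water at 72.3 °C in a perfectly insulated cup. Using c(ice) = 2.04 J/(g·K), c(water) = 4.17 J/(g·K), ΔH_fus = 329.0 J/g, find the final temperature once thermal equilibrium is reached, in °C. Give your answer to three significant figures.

T_f = 52.9 °C

Heat to bring ice to 0 °C and melt it: q₁ = 58.0×2.04×9.6 + 58.0×329.0 = 20218 J
Heat the water can supply cooling to 0 °C: 407.1×4.17×72.3 = 122737 J > q₁, so all ice melts.
Energy balance: 407.1×4.17×(72.3 − T) = 20218 + 58.0×4.17×(T − 0)
1697.607(72.3 − T) = 20218 + 241.86 T
122737 − 20218 = 1939.467 T
T = 102519 / 1939.467 = 52.86 °C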